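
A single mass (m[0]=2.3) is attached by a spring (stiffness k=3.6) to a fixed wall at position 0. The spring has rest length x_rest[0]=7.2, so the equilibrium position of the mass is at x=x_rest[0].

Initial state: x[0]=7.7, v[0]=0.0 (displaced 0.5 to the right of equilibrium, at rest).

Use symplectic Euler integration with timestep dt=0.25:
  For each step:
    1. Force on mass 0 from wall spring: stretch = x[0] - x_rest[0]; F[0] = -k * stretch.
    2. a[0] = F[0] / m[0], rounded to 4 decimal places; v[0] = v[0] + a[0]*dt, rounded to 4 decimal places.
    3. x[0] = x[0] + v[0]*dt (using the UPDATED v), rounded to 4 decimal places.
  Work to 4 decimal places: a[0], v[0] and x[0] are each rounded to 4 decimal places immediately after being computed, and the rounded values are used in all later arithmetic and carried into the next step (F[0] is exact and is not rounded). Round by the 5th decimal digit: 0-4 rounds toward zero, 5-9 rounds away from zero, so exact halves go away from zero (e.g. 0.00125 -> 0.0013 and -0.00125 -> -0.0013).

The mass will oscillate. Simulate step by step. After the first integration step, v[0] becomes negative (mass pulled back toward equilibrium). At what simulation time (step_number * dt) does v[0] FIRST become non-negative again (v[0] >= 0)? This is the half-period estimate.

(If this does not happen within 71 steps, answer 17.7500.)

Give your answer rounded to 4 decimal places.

Answer: 2.7500

Derivation:
Step 0: x=[7.7000] v=[0.0000]
Step 1: x=[7.6511] v=[-0.1957]
Step 2: x=[7.5581] v=[-0.3722]
Step 3: x=[7.4300] v=[-0.5123]
Step 4: x=[7.2794] v=[-0.6023]
Step 5: x=[7.1211] v=[-0.6334]
Step 6: x=[6.9705] v=[-0.6025]
Step 7: x=[6.8423] v=[-0.5127]
Step 8: x=[6.7491] v=[-0.3727]
Step 9: x=[6.7000] v=[-0.1963]
Step 10: x=[6.6998] v=[-0.0007]
Step 11: x=[6.7486] v=[0.1950]
First v>=0 after going negative at step 11, time=2.7500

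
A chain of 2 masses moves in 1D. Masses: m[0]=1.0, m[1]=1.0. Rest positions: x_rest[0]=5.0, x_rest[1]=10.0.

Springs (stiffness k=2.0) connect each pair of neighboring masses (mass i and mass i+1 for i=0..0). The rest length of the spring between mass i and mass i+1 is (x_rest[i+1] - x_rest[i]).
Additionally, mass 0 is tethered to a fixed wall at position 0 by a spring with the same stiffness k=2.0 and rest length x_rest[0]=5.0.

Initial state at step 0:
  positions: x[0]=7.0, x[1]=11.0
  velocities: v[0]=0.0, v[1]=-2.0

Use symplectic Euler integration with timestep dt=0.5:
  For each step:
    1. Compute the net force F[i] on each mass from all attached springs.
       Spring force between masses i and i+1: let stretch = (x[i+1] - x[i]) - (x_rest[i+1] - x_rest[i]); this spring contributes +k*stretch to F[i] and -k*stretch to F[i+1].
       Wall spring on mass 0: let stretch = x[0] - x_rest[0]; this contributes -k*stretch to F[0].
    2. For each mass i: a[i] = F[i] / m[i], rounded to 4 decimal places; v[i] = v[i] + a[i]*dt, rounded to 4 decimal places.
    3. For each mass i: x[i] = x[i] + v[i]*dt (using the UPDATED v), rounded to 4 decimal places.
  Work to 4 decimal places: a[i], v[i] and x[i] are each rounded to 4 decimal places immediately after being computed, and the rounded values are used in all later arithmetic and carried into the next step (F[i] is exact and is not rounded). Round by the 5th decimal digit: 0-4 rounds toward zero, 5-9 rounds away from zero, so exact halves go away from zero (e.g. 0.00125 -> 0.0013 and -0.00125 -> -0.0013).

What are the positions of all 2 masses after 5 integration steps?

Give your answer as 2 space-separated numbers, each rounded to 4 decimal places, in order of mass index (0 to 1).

Answer: 4.4063 6.7500

Derivation:
Step 0: x=[7.0000 11.0000] v=[0.0000 -2.0000]
Step 1: x=[5.5000 10.5000] v=[-3.0000 -1.0000]
Step 2: x=[3.7500 10.0000] v=[-3.5000 -1.0000]
Step 3: x=[3.2500 8.8750] v=[-1.0000 -2.2500]
Step 4: x=[3.9375 7.4375] v=[1.3750 -2.8750]
Step 5: x=[4.4063 6.7500] v=[0.9375 -1.3750]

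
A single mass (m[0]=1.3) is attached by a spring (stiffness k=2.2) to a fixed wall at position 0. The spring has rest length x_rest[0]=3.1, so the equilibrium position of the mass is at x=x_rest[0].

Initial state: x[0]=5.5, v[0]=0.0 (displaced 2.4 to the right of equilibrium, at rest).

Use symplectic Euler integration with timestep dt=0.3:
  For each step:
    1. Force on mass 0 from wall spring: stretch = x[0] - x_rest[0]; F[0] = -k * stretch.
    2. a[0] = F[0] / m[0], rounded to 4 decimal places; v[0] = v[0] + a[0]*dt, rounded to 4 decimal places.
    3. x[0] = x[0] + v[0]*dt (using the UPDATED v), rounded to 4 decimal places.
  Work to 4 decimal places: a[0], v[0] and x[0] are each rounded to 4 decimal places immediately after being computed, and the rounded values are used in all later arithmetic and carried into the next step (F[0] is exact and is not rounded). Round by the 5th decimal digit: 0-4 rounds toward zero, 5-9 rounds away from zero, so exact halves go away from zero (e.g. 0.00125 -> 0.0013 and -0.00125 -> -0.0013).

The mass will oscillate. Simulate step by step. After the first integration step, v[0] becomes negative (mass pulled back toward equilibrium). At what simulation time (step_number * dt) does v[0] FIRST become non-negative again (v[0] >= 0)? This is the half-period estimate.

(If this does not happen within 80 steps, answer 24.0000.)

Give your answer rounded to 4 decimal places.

Answer: 2.4000

Derivation:
Step 0: x=[5.5000] v=[0.0000]
Step 1: x=[5.1345] v=[-1.2185]
Step 2: x=[4.4591] v=[-2.2514]
Step 3: x=[3.5767] v=[-2.9414]
Step 4: x=[2.6217] v=[-3.1834]
Step 5: x=[1.7395] v=[-2.9406]
Step 6: x=[1.0645] v=[-2.2499]
Step 7: x=[0.6996] v=[-1.2165]
Step 8: x=[0.7003] v=[0.0022]
First v>=0 after going negative at step 8, time=2.4000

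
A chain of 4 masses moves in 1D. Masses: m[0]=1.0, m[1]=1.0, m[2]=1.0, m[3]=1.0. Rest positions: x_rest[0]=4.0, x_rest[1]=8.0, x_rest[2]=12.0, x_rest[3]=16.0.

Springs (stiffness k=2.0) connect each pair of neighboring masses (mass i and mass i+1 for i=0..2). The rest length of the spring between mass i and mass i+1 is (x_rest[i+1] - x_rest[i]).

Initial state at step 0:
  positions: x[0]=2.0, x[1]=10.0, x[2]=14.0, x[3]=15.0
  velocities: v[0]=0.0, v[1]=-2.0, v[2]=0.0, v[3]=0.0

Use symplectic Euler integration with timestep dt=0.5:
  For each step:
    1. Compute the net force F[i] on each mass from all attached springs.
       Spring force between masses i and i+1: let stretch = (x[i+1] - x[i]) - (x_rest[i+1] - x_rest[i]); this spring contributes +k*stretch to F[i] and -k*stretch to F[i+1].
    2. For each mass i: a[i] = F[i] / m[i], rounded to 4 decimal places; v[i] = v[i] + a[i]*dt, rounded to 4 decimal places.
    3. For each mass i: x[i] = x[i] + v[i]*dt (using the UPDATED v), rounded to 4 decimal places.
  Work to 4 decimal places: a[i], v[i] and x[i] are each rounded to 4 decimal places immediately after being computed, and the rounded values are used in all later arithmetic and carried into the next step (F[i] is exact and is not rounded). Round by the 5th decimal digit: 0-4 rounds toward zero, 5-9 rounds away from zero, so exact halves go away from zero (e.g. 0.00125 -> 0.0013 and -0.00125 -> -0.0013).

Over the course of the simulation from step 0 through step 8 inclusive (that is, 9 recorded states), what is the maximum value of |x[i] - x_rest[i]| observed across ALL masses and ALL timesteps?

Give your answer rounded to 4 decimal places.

Answer: 4.4999

Derivation:
Step 0: x=[2.0000 10.0000 14.0000 15.0000] v=[0.0000 -2.0000 0.0000 0.0000]
Step 1: x=[4.0000 7.0000 12.5000 16.5000] v=[4.0000 -6.0000 -3.0000 3.0000]
Step 2: x=[5.5000 5.2500 10.2500 18.0000] v=[3.0000 -3.5000 -4.5000 3.0000]
Step 3: x=[4.8750 6.1250 9.3750 17.6250] v=[-1.2500 1.7500 -1.7500 -0.7500]
Step 4: x=[2.8750 8.0000 11.0000 15.1250] v=[-4.0000 3.7500 3.2500 -5.0000]
Step 5: x=[1.4375 8.8125 13.1875 12.5625] v=[-2.8750 1.6250 4.3750 -5.1250]
Step 6: x=[1.6875 8.1250 12.8750 12.3125] v=[0.5000 -1.3750 -0.6250 -0.5000]
Step 7: x=[3.1563 6.5938 9.9063 14.3438] v=[2.9375 -3.0625 -5.9375 4.0625]
Step 8: x=[4.3438 5.0001 7.5001 16.1563] v=[2.3750 -3.1875 -4.8125 3.6250]
Max displacement = 4.4999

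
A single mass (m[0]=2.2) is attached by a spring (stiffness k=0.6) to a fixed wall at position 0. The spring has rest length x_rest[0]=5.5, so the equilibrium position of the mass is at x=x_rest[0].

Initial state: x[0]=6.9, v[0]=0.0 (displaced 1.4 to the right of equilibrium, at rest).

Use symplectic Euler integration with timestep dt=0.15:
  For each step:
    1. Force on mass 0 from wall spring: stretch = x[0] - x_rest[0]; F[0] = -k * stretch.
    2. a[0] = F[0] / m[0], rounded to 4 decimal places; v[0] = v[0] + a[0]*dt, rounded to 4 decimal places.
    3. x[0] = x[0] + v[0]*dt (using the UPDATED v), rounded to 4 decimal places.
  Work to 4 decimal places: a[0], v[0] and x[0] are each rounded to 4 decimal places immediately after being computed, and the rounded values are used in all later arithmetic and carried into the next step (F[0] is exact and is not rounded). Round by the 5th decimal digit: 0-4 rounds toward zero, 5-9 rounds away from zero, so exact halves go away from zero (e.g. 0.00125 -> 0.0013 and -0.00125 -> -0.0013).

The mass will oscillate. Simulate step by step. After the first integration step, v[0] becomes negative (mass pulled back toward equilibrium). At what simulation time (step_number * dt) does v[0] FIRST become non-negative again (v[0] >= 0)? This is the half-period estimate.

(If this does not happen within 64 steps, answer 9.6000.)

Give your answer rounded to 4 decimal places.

Answer: 6.1500

Derivation:
Step 0: x=[6.9000] v=[0.0000]
Step 1: x=[6.8914] v=[-0.0573]
Step 2: x=[6.8743] v=[-0.1142]
Step 3: x=[6.8487] v=[-0.1704]
Step 4: x=[6.8149] v=[-0.2256]
Step 5: x=[6.7730] v=[-0.2794]
Step 6: x=[6.7233] v=[-0.3315]
Step 7: x=[6.6661] v=[-0.3815]
Step 8: x=[6.6017] v=[-0.4292]
Step 9: x=[6.5306] v=[-0.4743]
Step 10: x=[6.4531] v=[-0.5165]
Step 11: x=[6.3698] v=[-0.5555]
Step 12: x=[6.2811] v=[-0.5911]
Step 13: x=[6.1876] v=[-0.6231]
Step 14: x=[6.0899] v=[-0.6512]
Step 15: x=[5.9886] v=[-0.6753]
Step 16: x=[5.8843] v=[-0.6953]
Step 17: x=[5.7777] v=[-0.7110]
Step 18: x=[5.6693] v=[-0.7224]
Step 19: x=[5.5599] v=[-0.7293]
Step 20: x=[5.4501] v=[-0.7317]
Step 21: x=[5.3406] v=[-0.7297]
Step 22: x=[5.2321] v=[-0.7232]
Step 23: x=[5.1253] v=[-0.7122]
Step 24: x=[5.0208] v=[-0.6969]
Step 25: x=[4.9192] v=[-0.6773]
Step 26: x=[4.8212] v=[-0.6535]
Step 27: x=[4.7273] v=[-0.6257]
Step 28: x=[4.6382] v=[-0.5941]
Step 29: x=[4.5544] v=[-0.5589]
Step 30: x=[4.4764] v=[-0.5202]
Step 31: x=[4.4047] v=[-0.4783]
Step 32: x=[4.3397] v=[-0.4335]
Step 33: x=[4.2818] v=[-0.3860]
Step 34: x=[4.2314] v=[-0.3362]
Step 35: x=[4.1888] v=[-0.2843]
Step 36: x=[4.1542] v=[-0.2307]
Step 37: x=[4.1278] v=[-0.1757]
Step 38: x=[4.1099] v=[-0.1196]
Step 39: x=[4.1005] v=[-0.0627]
Step 40: x=[4.0997] v=[-0.0054]
Step 41: x=[4.1075] v=[0.0519]
First v>=0 after going negative at step 41, time=6.1500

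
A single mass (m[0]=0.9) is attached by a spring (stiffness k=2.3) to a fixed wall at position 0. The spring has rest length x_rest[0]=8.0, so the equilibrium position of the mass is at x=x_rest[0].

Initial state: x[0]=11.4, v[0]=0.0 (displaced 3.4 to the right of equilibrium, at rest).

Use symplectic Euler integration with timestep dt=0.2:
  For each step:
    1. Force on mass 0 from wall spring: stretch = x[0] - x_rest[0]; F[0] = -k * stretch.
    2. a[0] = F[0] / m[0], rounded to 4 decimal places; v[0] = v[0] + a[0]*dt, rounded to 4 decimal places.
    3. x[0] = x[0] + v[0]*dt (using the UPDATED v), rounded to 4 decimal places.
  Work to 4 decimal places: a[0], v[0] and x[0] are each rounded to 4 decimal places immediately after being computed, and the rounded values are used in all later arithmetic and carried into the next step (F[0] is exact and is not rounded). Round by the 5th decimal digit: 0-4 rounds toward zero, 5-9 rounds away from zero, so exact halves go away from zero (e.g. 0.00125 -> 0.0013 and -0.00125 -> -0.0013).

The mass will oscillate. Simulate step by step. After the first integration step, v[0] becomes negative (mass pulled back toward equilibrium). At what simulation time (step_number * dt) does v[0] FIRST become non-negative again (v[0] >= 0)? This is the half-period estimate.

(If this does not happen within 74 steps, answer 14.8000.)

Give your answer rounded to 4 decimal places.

Step 0: x=[11.4000] v=[0.0000]
Step 1: x=[11.0524] v=[-1.7378]
Step 2: x=[10.3928] v=[-3.2979]
Step 3: x=[9.4886] v=[-4.5209]
Step 4: x=[8.4323] v=[-5.2817]
Step 5: x=[7.3318] v=[-5.5027]
Step 6: x=[6.2996] v=[-5.1612]
Step 7: x=[5.4412] v=[-4.2921]
Step 8: x=[4.8443] v=[-2.9843]
Step 9: x=[4.5700] v=[-1.3714]
Step 10: x=[4.6463] v=[0.3817]
First v>=0 after going negative at step 10, time=2.0000

Answer: 2.0000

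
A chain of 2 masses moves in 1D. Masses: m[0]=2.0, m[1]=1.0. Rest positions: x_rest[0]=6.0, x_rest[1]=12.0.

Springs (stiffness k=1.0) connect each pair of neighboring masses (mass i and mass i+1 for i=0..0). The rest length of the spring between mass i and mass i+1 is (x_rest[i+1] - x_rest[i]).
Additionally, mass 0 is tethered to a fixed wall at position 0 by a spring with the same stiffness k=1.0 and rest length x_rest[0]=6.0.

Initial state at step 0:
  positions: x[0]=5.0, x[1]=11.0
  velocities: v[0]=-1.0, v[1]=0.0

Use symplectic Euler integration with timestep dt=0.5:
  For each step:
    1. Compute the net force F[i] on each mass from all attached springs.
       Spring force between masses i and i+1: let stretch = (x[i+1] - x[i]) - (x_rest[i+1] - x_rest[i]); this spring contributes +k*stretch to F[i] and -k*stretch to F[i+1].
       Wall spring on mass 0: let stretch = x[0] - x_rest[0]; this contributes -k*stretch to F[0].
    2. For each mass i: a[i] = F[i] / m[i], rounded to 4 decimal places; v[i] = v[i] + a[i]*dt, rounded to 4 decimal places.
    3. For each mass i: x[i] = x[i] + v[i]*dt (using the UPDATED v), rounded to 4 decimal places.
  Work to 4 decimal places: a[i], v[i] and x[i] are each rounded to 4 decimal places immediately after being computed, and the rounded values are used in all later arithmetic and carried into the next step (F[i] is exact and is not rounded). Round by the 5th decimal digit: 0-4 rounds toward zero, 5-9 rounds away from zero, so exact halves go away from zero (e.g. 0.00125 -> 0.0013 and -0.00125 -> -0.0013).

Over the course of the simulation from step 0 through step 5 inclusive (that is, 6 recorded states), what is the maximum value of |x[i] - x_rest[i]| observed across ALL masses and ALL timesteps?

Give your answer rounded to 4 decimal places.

Answer: 1.6797

Derivation:
Step 0: x=[5.0000 11.0000] v=[-1.0000 0.0000]
Step 1: x=[4.6250 11.0000] v=[-0.7500 0.0000]
Step 2: x=[4.4688 10.9063] v=[-0.3125 -0.1875]
Step 3: x=[4.5587 10.7032] v=[0.1797 -0.4063]
Step 4: x=[4.8468 10.4639] v=[0.5762 -0.4786]
Step 5: x=[5.2312 10.3203] v=[0.7688 -0.2872]
Max displacement = 1.6797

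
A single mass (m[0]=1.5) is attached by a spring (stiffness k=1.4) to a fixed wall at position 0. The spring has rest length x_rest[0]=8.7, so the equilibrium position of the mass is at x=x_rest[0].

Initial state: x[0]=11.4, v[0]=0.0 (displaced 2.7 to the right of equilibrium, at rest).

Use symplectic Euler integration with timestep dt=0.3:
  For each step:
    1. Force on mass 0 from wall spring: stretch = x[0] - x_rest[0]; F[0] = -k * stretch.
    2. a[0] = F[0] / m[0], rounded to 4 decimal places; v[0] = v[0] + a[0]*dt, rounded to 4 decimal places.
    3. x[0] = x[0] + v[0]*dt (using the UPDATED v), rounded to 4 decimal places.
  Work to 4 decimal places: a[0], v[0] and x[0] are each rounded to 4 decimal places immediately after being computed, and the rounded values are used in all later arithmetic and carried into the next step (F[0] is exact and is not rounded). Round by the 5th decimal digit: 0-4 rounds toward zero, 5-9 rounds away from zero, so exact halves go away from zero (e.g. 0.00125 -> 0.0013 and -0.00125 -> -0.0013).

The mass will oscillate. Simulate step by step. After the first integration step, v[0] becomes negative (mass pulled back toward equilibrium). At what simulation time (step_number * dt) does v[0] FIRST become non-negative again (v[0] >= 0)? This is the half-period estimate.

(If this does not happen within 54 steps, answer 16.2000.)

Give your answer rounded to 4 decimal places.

Step 0: x=[11.4000] v=[0.0000]
Step 1: x=[11.1732] v=[-0.7560]
Step 2: x=[10.7387] v=[-1.4485]
Step 3: x=[10.1329] v=[-2.0193]
Step 4: x=[9.4068] v=[-2.4205]
Step 5: x=[8.6213] v=[-2.6184]
Step 6: x=[7.8424] v=[-2.5964]
Step 7: x=[7.1355] v=[-2.3563]
Step 8: x=[6.5600] v=[-1.9182]
Step 9: x=[6.1643] v=[-1.3190]
Step 10: x=[5.9816] v=[-0.6090]
Step 11: x=[6.0273] v=[0.1522]
First v>=0 after going negative at step 11, time=3.3000

Answer: 3.3000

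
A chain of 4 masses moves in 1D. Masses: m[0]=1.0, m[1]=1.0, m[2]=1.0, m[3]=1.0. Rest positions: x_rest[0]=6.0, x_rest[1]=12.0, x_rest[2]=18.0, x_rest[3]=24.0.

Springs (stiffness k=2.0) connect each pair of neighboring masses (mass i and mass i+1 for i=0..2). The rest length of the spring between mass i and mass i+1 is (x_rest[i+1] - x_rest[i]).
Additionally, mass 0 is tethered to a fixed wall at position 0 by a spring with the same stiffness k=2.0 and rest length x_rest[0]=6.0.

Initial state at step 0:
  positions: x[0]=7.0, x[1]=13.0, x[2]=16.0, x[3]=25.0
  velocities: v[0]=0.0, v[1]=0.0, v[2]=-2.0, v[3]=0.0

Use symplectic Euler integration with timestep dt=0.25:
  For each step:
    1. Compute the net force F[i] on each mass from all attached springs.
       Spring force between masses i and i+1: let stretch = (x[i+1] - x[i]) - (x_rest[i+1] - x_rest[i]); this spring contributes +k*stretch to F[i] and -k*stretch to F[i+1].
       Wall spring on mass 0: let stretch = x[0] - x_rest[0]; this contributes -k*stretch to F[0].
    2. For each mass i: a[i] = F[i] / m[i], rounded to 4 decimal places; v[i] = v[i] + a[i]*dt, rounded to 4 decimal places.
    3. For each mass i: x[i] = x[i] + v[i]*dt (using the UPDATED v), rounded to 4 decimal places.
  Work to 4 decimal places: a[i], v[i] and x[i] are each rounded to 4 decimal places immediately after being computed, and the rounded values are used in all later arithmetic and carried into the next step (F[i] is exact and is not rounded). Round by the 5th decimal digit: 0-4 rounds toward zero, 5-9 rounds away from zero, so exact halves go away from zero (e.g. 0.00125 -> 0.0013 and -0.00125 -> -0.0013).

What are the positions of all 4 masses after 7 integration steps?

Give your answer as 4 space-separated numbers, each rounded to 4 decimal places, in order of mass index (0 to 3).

Step 0: x=[7.0000 13.0000 16.0000 25.0000] v=[0.0000 0.0000 -2.0000 0.0000]
Step 1: x=[6.8750 12.6250 16.2500 24.6250] v=[-0.5000 -1.5000 1.0000 -1.5000]
Step 2: x=[6.6094 11.9844 17.0938 23.9531] v=[-1.0625 -2.5625 3.3750 -2.6875]
Step 3: x=[6.1895 11.3106 18.1563 23.1738] v=[-1.6797 -2.6953 4.2500 -3.1172]
Step 4: x=[5.6360 10.8524 18.9903 22.5173] v=[-2.2139 -1.8330 3.3359 -2.6260]
Step 5: x=[5.0301 10.7593 19.2479 22.1699] v=[-2.4237 -0.3723 1.0305 -1.3895]
Step 6: x=[4.5116 11.0112 18.8097 22.2073] v=[-2.0742 1.0074 -1.7528 0.1495]
Step 7: x=[4.2416 11.4254 17.8214 22.5700] v=[-1.0802 1.6569 -3.9533 1.4507]

Answer: 4.2416 11.4254 17.8214 22.5700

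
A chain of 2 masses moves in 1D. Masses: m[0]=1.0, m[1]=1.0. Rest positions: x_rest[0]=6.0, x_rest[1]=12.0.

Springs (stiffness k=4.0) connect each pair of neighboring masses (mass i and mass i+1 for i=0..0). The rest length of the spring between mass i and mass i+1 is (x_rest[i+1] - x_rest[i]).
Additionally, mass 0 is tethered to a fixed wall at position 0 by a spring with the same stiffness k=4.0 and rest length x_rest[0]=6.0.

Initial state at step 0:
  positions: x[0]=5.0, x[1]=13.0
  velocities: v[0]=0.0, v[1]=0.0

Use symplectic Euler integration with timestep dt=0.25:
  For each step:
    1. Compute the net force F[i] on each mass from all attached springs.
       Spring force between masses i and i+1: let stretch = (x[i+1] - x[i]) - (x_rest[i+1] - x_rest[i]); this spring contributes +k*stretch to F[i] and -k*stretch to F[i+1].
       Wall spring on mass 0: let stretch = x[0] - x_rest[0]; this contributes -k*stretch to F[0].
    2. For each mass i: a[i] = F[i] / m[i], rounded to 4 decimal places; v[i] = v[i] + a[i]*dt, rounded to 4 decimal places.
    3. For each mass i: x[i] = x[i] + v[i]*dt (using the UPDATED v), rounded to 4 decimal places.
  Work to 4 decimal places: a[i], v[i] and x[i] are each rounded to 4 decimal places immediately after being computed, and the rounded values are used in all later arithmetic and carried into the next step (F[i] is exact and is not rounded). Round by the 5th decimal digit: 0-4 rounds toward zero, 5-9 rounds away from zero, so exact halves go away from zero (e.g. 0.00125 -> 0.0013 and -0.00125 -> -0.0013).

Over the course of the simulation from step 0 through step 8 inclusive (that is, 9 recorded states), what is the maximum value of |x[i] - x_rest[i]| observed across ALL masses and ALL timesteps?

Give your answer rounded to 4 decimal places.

Answer: 1.3979

Derivation:
Step 0: x=[5.0000 13.0000] v=[0.0000 0.0000]
Step 1: x=[5.7500 12.5000] v=[3.0000 -2.0000]
Step 2: x=[6.7500 11.8125] v=[4.0000 -2.7500]
Step 3: x=[7.3281 11.3594] v=[2.3125 -1.8125]
Step 4: x=[7.0820 11.3985] v=[-0.9843 0.1562]
Step 5: x=[6.1446 11.8584] v=[-3.7498 1.8397]
Step 6: x=[5.0995 12.3899] v=[-4.1806 2.1259]
Step 7: x=[4.6021 12.5988] v=[-1.9897 0.8355]
Step 8: x=[4.9533 12.3085] v=[1.4049 -1.1612]
Max displacement = 1.3979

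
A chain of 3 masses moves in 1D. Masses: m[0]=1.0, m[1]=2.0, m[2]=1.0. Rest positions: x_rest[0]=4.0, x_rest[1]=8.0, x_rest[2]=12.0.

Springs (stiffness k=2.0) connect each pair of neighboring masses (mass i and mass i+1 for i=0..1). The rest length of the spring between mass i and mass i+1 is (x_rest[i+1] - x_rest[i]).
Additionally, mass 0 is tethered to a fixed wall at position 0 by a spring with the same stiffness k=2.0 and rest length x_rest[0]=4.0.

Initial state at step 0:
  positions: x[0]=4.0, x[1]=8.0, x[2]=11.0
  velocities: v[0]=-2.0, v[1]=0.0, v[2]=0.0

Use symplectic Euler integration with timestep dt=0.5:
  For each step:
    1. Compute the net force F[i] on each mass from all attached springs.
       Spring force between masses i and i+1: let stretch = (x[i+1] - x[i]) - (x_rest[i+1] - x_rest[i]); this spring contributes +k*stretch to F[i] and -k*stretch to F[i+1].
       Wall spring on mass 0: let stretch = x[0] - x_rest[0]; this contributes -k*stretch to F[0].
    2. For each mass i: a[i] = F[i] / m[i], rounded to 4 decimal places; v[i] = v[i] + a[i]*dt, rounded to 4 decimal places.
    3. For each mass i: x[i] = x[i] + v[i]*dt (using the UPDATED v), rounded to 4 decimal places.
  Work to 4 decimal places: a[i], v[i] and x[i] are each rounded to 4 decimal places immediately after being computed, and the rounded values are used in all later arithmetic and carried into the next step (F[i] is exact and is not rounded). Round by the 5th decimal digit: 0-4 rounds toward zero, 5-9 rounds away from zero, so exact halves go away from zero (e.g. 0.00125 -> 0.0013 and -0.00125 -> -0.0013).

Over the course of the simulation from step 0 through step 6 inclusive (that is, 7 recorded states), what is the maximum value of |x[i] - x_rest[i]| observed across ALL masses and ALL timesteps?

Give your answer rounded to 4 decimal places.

Step 0: x=[4.0000 8.0000 11.0000] v=[-2.0000 0.0000 0.0000]
Step 1: x=[3.0000 7.7500 11.5000] v=[-2.0000 -0.5000 1.0000]
Step 2: x=[2.8750 7.2500 12.1250] v=[-0.2500 -1.0000 1.2500]
Step 3: x=[3.5000 6.8750 12.3125] v=[1.2500 -0.7500 0.3750]
Step 4: x=[4.0625 7.0157 11.7813] v=[1.1250 0.2813 -1.0625]
Step 5: x=[4.0704 7.6095 10.8673] v=[0.0157 1.1875 -1.8281]
Step 6: x=[3.8126 8.1330 10.3244] v=[-0.5156 1.0469 -1.0859]
Max displacement = 1.6756

Answer: 1.6756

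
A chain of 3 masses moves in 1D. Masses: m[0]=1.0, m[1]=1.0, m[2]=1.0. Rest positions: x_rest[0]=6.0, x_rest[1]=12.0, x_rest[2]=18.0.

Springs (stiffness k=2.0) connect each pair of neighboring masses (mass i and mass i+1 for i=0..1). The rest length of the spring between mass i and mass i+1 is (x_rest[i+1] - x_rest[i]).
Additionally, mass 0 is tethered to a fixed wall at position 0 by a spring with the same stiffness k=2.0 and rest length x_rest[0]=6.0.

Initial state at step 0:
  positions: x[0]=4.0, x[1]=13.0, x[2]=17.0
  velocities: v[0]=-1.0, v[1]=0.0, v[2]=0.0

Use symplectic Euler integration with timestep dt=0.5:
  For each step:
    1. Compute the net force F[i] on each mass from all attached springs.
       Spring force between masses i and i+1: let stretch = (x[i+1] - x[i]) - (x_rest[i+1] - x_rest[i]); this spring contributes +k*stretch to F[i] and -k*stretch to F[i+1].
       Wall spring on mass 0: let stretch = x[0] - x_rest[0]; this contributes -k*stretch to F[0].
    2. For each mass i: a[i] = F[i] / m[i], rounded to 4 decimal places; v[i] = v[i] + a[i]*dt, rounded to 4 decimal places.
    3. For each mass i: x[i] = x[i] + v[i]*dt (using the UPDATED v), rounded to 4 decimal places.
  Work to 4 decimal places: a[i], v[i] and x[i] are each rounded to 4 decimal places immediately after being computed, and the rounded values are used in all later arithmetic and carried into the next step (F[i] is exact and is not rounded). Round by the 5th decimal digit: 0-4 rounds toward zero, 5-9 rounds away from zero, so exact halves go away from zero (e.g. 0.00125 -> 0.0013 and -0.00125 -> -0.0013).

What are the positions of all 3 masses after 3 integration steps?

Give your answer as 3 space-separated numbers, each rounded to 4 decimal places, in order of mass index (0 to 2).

Answer: 6.0000 11.7500 17.1250

Derivation:
Step 0: x=[4.0000 13.0000 17.0000] v=[-1.0000 0.0000 0.0000]
Step 1: x=[6.0000 10.5000 18.0000] v=[4.0000 -5.0000 2.0000]
Step 2: x=[7.2500 9.5000 18.2500] v=[2.5000 -2.0000 0.5000]
Step 3: x=[6.0000 11.7500 17.1250] v=[-2.5000 4.5000 -2.2500]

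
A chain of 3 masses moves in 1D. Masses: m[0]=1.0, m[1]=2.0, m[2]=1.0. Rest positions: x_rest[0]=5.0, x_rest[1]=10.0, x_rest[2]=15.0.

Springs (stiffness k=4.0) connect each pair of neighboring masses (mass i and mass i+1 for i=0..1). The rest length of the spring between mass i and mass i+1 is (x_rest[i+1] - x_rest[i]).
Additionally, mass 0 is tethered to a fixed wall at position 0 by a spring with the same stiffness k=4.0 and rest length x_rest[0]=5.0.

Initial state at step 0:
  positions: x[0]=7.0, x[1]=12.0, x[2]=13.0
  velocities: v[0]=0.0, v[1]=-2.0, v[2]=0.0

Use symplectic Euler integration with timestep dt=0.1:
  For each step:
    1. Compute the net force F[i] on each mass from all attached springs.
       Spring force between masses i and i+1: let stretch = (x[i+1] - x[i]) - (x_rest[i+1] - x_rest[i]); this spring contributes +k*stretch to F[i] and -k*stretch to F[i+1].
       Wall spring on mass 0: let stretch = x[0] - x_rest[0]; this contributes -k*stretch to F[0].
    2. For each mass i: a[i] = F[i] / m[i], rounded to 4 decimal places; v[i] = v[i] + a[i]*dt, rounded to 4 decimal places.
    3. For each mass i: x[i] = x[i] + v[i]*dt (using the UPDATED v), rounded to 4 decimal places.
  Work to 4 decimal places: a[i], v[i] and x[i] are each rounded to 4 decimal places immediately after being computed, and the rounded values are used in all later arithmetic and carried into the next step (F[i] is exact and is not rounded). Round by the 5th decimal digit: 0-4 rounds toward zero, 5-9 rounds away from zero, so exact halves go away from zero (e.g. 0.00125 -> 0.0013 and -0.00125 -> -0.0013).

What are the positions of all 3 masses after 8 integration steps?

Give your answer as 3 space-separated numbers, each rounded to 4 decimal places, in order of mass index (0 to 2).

Answer: 4.2975 8.9198 16.4664

Derivation:
Step 0: x=[7.0000 12.0000 13.0000] v=[0.0000 -2.0000 0.0000]
Step 1: x=[6.9200 11.7200 13.1600] v=[-0.8000 -2.8000 1.6000]
Step 2: x=[6.7552 11.3728 13.4624] v=[-1.6480 -3.4720 3.0240]
Step 3: x=[6.5049 10.9750 13.8812] v=[-2.5030 -3.9776 4.1882]
Step 4: x=[6.1732 10.5460 14.3838] v=[-3.3169 -4.2904 5.0257]
Step 5: x=[5.7695 10.1063 14.9329] v=[-4.0371 -4.3974 5.4906]
Step 6: x=[5.3085 9.6764 15.4889] v=[-4.6102 -4.2994 5.5600]
Step 7: x=[4.8099 9.2754 16.0124] v=[-4.9864 -4.0105 5.2350]
Step 8: x=[4.2975 8.9198 16.4664] v=[-5.1242 -3.5562 4.5402]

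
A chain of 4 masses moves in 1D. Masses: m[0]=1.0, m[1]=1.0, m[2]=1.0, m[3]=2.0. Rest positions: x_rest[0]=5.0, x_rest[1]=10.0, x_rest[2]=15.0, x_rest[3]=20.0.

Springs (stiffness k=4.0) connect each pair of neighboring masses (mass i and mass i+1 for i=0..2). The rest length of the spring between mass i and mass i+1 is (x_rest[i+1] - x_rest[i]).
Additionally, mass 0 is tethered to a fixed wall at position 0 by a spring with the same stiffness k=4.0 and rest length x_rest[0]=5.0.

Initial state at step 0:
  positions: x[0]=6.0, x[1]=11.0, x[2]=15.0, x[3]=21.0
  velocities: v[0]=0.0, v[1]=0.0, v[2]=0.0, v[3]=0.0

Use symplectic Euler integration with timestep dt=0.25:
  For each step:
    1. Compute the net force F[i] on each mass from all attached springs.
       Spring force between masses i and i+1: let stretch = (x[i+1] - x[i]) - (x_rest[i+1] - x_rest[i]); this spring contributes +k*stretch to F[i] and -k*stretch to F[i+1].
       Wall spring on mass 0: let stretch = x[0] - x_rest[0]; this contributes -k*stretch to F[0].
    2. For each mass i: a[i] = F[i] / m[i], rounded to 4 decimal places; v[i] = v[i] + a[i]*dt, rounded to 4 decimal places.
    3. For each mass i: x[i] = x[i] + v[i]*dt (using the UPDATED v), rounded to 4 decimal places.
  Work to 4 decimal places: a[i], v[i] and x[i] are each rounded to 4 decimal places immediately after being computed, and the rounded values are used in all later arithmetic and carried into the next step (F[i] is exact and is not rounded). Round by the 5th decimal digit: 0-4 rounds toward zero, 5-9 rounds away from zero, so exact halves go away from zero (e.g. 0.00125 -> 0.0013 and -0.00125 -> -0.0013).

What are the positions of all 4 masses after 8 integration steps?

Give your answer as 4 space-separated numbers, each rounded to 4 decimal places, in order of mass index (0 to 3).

Step 0: x=[6.0000 11.0000 15.0000 21.0000] v=[0.0000 0.0000 0.0000 0.0000]
Step 1: x=[5.7500 10.7500 15.5000 20.8750] v=[-1.0000 -1.0000 2.0000 -0.5000]
Step 2: x=[5.3125 10.4375 16.1563 20.7031] v=[-1.7500 -1.2500 2.6250 -0.6875]
Step 3: x=[4.8281 10.2735 16.5196 20.5879] v=[-1.9375 -0.6562 1.4530 -0.4609]
Step 4: x=[4.4981 10.3096 16.3384 20.5892] v=[-1.3202 0.1445 -0.7248 0.0050]
Step 5: x=[4.4964 10.4001 15.7127 20.6841] v=[-0.0068 0.3618 -2.5028 0.3796]
Step 6: x=[4.8465 10.3428 15.0017 20.7826] v=[1.4005 -0.2293 -2.8440 0.3939]
Step 7: x=[5.3591 10.0761 14.5712 20.7835] v=[2.0503 -1.0667 -1.7220 0.0035]
Step 8: x=[5.7112 9.7540 14.5700 20.6328] v=[1.4082 -1.2886 -0.0048 -0.6027]

Answer: 5.7112 9.7540 14.5700 20.6328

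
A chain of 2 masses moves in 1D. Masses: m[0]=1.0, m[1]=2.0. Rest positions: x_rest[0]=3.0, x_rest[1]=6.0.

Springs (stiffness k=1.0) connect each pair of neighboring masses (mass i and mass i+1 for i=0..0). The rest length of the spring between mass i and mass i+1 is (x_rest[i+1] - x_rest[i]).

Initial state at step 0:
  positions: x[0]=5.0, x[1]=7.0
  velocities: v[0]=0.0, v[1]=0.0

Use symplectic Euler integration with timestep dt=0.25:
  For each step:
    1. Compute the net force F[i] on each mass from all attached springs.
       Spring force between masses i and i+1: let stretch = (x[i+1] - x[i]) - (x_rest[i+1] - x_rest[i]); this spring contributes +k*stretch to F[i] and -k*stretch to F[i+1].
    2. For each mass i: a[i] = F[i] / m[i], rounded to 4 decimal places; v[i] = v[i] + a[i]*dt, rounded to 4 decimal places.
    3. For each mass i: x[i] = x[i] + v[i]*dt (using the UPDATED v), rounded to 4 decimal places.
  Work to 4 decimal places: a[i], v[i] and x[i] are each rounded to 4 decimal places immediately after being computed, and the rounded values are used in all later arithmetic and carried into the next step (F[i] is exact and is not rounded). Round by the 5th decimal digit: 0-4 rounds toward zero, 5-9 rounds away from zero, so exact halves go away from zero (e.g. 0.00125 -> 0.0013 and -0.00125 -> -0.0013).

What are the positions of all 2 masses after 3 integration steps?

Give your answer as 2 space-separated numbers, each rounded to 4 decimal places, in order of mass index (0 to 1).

Answer: 4.6538 7.1732

Derivation:
Step 0: x=[5.0000 7.0000] v=[0.0000 0.0000]
Step 1: x=[4.9375 7.0313] v=[-0.2500 0.1250]
Step 2: x=[4.8184 7.0909] v=[-0.4766 0.2383]
Step 3: x=[4.6538 7.1732] v=[-0.6585 0.3293]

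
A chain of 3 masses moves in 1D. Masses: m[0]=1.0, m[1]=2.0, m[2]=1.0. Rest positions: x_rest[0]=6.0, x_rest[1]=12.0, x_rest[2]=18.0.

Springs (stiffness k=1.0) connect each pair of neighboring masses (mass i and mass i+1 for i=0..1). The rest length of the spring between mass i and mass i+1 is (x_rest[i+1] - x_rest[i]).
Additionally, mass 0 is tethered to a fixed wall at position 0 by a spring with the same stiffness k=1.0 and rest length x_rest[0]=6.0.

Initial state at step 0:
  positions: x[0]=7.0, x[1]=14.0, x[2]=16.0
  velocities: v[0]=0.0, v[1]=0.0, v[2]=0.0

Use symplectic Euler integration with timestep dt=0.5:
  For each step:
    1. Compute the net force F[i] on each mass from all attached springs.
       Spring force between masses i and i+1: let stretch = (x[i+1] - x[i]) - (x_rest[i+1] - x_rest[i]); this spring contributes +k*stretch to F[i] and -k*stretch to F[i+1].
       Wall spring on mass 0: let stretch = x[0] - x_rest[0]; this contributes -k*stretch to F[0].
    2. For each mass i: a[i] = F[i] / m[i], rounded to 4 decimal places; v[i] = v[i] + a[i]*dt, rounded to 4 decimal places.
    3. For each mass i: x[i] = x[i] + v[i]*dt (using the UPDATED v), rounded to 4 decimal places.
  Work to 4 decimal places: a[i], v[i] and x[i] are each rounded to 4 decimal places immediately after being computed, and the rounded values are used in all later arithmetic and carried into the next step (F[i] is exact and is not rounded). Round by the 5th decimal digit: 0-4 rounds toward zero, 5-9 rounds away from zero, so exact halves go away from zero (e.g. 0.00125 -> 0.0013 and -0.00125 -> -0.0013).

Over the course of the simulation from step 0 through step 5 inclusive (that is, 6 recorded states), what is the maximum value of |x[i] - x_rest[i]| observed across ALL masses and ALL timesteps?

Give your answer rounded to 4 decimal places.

Answer: 3.0314

Derivation:
Step 0: x=[7.0000 14.0000 16.0000] v=[0.0000 0.0000 0.0000]
Step 1: x=[7.0000 13.3750 17.0000] v=[0.0000 -1.2500 2.0000]
Step 2: x=[6.8438 12.4063 18.5938] v=[-0.3125 -1.9375 3.1875]
Step 3: x=[6.3672 11.5157 20.1407] v=[-0.9532 -1.7813 3.0938]
Step 4: x=[5.5859 11.0596 21.0314] v=[-1.5626 -0.9122 1.7813]
Step 5: x=[4.7766 11.1658 20.9291] v=[-1.6187 0.2124 -0.2046]
Max displacement = 3.0314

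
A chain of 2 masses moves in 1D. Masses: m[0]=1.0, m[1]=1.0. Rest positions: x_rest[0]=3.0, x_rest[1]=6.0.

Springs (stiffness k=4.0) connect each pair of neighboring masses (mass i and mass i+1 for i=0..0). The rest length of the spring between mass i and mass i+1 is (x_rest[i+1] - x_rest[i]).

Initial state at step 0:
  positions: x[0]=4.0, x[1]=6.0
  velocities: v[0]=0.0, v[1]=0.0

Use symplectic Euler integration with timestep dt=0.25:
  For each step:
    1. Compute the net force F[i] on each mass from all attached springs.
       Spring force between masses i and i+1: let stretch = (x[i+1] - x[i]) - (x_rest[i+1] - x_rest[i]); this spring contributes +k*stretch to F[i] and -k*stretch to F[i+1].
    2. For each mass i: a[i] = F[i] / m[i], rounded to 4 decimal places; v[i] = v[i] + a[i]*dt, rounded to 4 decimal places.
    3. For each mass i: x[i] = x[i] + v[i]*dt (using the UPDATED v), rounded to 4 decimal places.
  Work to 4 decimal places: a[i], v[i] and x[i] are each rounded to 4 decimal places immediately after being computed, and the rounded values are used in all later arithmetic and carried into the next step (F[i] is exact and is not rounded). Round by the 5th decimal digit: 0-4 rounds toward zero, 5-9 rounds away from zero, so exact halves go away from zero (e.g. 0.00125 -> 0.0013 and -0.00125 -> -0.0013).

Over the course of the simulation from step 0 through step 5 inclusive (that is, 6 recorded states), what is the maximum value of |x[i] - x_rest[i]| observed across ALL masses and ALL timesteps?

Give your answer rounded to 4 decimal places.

Step 0: x=[4.0000 6.0000] v=[0.0000 0.0000]
Step 1: x=[3.7500 6.2500] v=[-1.0000 1.0000]
Step 2: x=[3.3750 6.6250] v=[-1.5000 1.5000]
Step 3: x=[3.0625 6.9375] v=[-1.2500 1.2500]
Step 4: x=[2.9688 7.0313] v=[-0.3750 0.3750]
Step 5: x=[3.1407 6.8594] v=[0.6875 -0.6875]
Max displacement = 1.0313

Answer: 1.0313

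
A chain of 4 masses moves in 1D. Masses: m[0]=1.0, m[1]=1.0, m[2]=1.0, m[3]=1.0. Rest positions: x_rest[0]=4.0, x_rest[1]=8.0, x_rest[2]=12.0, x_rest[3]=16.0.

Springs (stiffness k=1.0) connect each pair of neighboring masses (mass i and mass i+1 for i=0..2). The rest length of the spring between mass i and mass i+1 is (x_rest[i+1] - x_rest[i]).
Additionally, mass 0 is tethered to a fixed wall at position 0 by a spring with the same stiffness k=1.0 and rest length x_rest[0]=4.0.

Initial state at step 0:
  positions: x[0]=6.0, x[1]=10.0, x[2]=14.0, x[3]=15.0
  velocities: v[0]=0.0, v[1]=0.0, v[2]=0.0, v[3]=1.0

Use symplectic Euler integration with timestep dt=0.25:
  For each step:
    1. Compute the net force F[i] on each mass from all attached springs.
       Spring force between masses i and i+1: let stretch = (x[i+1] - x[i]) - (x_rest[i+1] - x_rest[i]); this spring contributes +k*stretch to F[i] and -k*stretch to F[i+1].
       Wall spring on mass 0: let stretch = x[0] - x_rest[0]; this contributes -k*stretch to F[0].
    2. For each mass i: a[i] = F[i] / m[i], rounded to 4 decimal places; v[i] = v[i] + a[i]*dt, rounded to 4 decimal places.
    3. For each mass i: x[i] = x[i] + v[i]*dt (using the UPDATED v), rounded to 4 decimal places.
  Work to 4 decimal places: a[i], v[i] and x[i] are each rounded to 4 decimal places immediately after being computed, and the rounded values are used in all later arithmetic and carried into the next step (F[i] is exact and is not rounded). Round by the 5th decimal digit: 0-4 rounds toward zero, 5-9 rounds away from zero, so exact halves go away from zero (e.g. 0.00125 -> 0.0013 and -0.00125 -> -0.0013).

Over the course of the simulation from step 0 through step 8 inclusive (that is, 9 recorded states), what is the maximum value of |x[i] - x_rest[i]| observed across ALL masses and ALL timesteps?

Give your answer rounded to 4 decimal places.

Step 0: x=[6.0000 10.0000 14.0000 15.0000] v=[0.0000 0.0000 0.0000 1.0000]
Step 1: x=[5.8750 10.0000 13.8125 15.4375] v=[-0.5000 0.0000 -0.7500 1.7500]
Step 2: x=[5.6406 9.9805 13.4883 16.0235] v=[-0.9375 -0.0781 -1.2969 2.3438]
Step 3: x=[5.3249 9.9090 13.1033 16.7010] v=[-1.2627 -0.2861 -1.5401 2.7100]
Step 4: x=[4.9629 9.7506 12.7435 17.4037] v=[-1.4479 -0.6336 -1.4393 2.8106]
Step 5: x=[4.5900 9.4800 12.4879 18.0651] v=[-1.4917 -1.0823 -1.0225 2.6456]
Step 6: x=[4.2358 9.0918 12.3929 18.6279] v=[-1.4167 -1.5528 -0.3802 2.2513]
Step 7: x=[3.9204 8.6064 12.4812 19.0511] v=[-1.2617 -1.9415 0.3533 1.6926]
Step 8: x=[3.6528 8.0703 12.7380 19.3136] v=[-1.0703 -2.1443 1.0271 1.0501]
Max displacement = 3.3136

Answer: 3.3136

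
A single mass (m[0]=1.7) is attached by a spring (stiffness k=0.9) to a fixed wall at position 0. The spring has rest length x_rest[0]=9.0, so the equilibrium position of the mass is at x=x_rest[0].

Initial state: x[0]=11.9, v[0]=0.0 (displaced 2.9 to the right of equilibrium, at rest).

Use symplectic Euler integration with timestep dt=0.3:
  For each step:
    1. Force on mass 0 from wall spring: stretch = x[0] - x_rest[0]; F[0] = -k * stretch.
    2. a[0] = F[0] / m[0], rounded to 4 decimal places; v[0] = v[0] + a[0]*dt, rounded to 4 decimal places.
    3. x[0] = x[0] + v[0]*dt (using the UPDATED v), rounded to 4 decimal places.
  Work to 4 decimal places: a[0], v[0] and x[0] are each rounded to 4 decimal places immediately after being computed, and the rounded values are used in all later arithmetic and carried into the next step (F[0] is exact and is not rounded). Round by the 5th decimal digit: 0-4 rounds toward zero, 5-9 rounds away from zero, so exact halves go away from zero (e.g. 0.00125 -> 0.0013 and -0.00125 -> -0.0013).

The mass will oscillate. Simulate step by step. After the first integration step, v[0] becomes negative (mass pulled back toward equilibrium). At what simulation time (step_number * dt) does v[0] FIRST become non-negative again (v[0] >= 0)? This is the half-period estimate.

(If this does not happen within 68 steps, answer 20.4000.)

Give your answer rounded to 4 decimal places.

Answer: 4.5000

Derivation:
Step 0: x=[11.9000] v=[0.0000]
Step 1: x=[11.7618] v=[-0.4606]
Step 2: x=[11.4920] v=[-0.8992]
Step 3: x=[11.1035] v=[-1.2950]
Step 4: x=[10.6148] v=[-1.6291]
Step 5: x=[10.0491] v=[-1.8856]
Step 6: x=[9.4334] v=[-2.0522]
Step 7: x=[8.7971] v=[-2.1210]
Step 8: x=[8.1705] v=[-2.0888]
Step 9: x=[7.5834] v=[-1.9571]
Step 10: x=[7.0638] v=[-1.7321]
Step 11: x=[6.6364] v=[-1.4246]
Step 12: x=[6.3216] v=[-1.0492]
Step 13: x=[6.1345] v=[-0.6238]
Step 14: x=[6.0839] v=[-0.1687]
Step 15: x=[6.1722] v=[0.2944]
First v>=0 after going negative at step 15, time=4.5000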